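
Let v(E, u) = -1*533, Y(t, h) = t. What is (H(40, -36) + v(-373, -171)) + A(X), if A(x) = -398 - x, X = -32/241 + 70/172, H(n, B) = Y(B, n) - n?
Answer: -20876765/20726 ≈ -1007.3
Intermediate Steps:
H(n, B) = B - n
v(E, u) = -533
X = 5683/20726 (X = -32*1/241 + 70*(1/172) = -32/241 + 35/86 = 5683/20726 ≈ 0.27420)
(H(40, -36) + v(-373, -171)) + A(X) = ((-36 - 1*40) - 533) + (-398 - 1*5683/20726) = ((-36 - 40) - 533) + (-398 - 5683/20726) = (-76 - 533) - 8254631/20726 = -609 - 8254631/20726 = -20876765/20726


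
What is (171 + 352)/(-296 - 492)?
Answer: -523/788 ≈ -0.66371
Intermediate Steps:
(171 + 352)/(-296 - 492) = 523/(-788) = 523*(-1/788) = -523/788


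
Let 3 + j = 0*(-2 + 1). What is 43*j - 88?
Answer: -217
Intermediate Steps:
j = -3 (j = -3 + 0*(-2 + 1) = -3 + 0*(-1) = -3 + 0 = -3)
43*j - 88 = 43*(-3) - 88 = -129 - 88 = -217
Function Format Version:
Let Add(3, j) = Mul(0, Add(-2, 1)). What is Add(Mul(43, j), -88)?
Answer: -217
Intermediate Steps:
j = -3 (j = Add(-3, Mul(0, Add(-2, 1))) = Add(-3, Mul(0, -1)) = Add(-3, 0) = -3)
Add(Mul(43, j), -88) = Add(Mul(43, -3), -88) = Add(-129, -88) = -217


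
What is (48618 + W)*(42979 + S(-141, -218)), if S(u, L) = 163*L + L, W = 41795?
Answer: 653414751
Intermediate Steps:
S(u, L) = 164*L
(48618 + W)*(42979 + S(-141, -218)) = (48618 + 41795)*(42979 + 164*(-218)) = 90413*(42979 - 35752) = 90413*7227 = 653414751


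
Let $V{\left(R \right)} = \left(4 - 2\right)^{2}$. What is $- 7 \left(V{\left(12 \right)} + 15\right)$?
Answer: $-133$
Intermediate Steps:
$V{\left(R \right)} = 4$ ($V{\left(R \right)} = 2^{2} = 4$)
$- 7 \left(V{\left(12 \right)} + 15\right) = - 7 \left(4 + 15\right) = \left(-7\right) 19 = -133$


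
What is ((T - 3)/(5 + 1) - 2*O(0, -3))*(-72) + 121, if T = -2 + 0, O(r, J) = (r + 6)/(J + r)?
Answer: -107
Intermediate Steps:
O(r, J) = (6 + r)/(J + r)
T = -2
((T - 3)/(5 + 1) - 2*O(0, -3))*(-72) + 121 = ((-2 - 3)/(5 + 1) - 2*(6 + 0)/(-3 + 0))*(-72) + 121 = (-5/6 - 2*6/(-3))*(-72) + 121 = (-5*⅙ - (-2)*6/3)*(-72) + 121 = (-⅚ - 2*(-2))*(-72) + 121 = (-⅚ + 4)*(-72) + 121 = (19/6)*(-72) + 121 = -228 + 121 = -107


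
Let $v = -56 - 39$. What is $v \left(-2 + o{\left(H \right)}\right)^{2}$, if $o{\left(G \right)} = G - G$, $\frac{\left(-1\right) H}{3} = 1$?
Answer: $-380$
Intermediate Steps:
$H = -3$ ($H = \left(-3\right) 1 = -3$)
$o{\left(G \right)} = 0$
$v = -95$ ($v = -56 - 39 = -95$)
$v \left(-2 + o{\left(H \right)}\right)^{2} = - 95 \left(-2 + 0\right)^{2} = - 95 \left(-2\right)^{2} = \left(-95\right) 4 = -380$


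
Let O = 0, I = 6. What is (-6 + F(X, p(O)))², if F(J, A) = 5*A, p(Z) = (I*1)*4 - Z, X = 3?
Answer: 12996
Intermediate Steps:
p(Z) = 24 - Z (p(Z) = (6*1)*4 - Z = 6*4 - Z = 24 - Z)
(-6 + F(X, p(O)))² = (-6 + 5*(24 - 1*0))² = (-6 + 5*(24 + 0))² = (-6 + 5*24)² = (-6 + 120)² = 114² = 12996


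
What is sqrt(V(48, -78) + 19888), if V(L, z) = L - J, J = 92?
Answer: 22*sqrt(41) ≈ 140.87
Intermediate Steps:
V(L, z) = -92 + L (V(L, z) = L - 1*92 = L - 92 = -92 + L)
sqrt(V(48, -78) + 19888) = sqrt((-92 + 48) + 19888) = sqrt(-44 + 19888) = sqrt(19844) = 22*sqrt(41)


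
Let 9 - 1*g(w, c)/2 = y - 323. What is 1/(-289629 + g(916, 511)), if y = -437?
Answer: -1/288091 ≈ -3.4711e-6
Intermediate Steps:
g(w, c) = 1538 (g(w, c) = 18 - 2*(-437 - 323) = 18 - 2*(-760) = 18 + 1520 = 1538)
1/(-289629 + g(916, 511)) = 1/(-289629 + 1538) = 1/(-288091) = -1/288091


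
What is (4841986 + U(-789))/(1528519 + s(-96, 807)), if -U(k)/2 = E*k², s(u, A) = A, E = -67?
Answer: 44129900/764663 ≈ 57.712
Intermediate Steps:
U(k) = 134*k² (U(k) = -(-134)*k² = 134*k²)
(4841986 + U(-789))/(1528519 + s(-96, 807)) = (4841986 + 134*(-789)²)/(1528519 + 807) = (4841986 + 134*622521)/1529326 = (4841986 + 83417814)*(1/1529326) = 88259800*(1/1529326) = 44129900/764663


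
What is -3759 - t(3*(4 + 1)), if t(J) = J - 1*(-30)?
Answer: -3804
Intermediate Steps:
t(J) = 30 + J (t(J) = J + 30 = 30 + J)
-3759 - t(3*(4 + 1)) = -3759 - (30 + 3*(4 + 1)) = -3759 - (30 + 3*5) = -3759 - (30 + 15) = -3759 - 1*45 = -3759 - 45 = -3804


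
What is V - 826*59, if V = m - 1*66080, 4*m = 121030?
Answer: -169113/2 ≈ -84557.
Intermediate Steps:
m = 60515/2 (m = (¼)*121030 = 60515/2 ≈ 30258.)
V = -71645/2 (V = 60515/2 - 1*66080 = 60515/2 - 66080 = -71645/2 ≈ -35823.)
V - 826*59 = -71645/2 - 826*59 = -71645/2 - 1*48734 = -71645/2 - 48734 = -169113/2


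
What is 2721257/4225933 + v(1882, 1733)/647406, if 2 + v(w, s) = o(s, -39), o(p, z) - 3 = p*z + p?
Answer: 54943249759/101329421474 ≈ 0.54222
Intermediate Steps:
o(p, z) = 3 + p + p*z (o(p, z) = 3 + (p*z + p) = 3 + (p + p*z) = 3 + p + p*z)
v(w, s) = 1 - 38*s (v(w, s) = -2 + (3 + s + s*(-39)) = -2 + (3 + s - 39*s) = -2 + (3 - 38*s) = 1 - 38*s)
2721257/4225933 + v(1882, 1733)/647406 = 2721257/4225933 + (1 - 38*1733)/647406 = 2721257*(1/4225933) + (1 - 65854)*(1/647406) = 2721257/4225933 - 65853*1/647406 = 2721257/4225933 - 2439/23978 = 54943249759/101329421474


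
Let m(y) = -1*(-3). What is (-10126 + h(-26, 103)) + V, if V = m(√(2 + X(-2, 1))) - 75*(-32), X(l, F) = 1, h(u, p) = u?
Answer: -7749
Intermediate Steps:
m(y) = 3
V = 2403 (V = 3 - 75*(-32) = 3 + 2400 = 2403)
(-10126 + h(-26, 103)) + V = (-10126 - 26) + 2403 = -10152 + 2403 = -7749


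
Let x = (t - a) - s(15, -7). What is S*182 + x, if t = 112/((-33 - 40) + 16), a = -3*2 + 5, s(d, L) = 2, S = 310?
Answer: 3215771/57 ≈ 56417.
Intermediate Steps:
a = -1 (a = -6 + 5 = -1)
t = -112/57 (t = 112/(-73 + 16) = 112/(-57) = 112*(-1/57) = -112/57 ≈ -1.9649)
x = -169/57 (x = (-112/57 - 1*(-1)) - 1*2 = (-112/57 + 1) - 2 = -55/57 - 2 = -169/57 ≈ -2.9649)
S*182 + x = 310*182 - 169/57 = 56420 - 169/57 = 3215771/57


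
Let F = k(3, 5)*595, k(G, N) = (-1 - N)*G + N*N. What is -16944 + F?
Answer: -12779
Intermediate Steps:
k(G, N) = N² + G*(-1 - N) (k(G, N) = G*(-1 - N) + N² = N² + G*(-1 - N))
F = 4165 (F = (5² - 1*3 - 1*3*5)*595 = (25 - 3 - 15)*595 = 7*595 = 4165)
-16944 + F = -16944 + 4165 = -12779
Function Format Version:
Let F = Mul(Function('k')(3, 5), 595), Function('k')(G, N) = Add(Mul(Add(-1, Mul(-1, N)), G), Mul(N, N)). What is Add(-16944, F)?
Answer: -12779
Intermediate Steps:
Function('k')(G, N) = Add(Pow(N, 2), Mul(G, Add(-1, Mul(-1, N)))) (Function('k')(G, N) = Add(Mul(G, Add(-1, Mul(-1, N))), Pow(N, 2)) = Add(Pow(N, 2), Mul(G, Add(-1, Mul(-1, N)))))
F = 4165 (F = Mul(Add(Pow(5, 2), Mul(-1, 3), Mul(-1, 3, 5)), 595) = Mul(Add(25, -3, -15), 595) = Mul(7, 595) = 4165)
Add(-16944, F) = Add(-16944, 4165) = -12779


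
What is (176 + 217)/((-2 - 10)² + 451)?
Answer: 393/595 ≈ 0.66050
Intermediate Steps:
(176 + 217)/((-2 - 10)² + 451) = 393/((-12)² + 451) = 393/(144 + 451) = 393/595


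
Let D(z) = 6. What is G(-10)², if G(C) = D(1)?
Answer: 36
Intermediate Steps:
G(C) = 6
G(-10)² = 6² = 36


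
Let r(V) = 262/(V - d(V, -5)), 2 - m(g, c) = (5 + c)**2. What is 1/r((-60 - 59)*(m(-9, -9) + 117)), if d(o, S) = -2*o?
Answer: -36771/262 ≈ -140.35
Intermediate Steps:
m(g, c) = 2 - (5 + c)**2
r(V) = 262/(3*V) (r(V) = 262/(V - (-2)*V) = 262/(V + 2*V) = 262/((3*V)) = 262*(1/(3*V)) = 262/(3*V))
1/r((-60 - 59)*(m(-9, -9) + 117)) = 1/(262/(3*(((-60 - 59)*((2 - (5 - 9)**2) + 117))))) = 1/(262/(3*((-119*((2 - 1*(-4)**2) + 117))))) = 1/(262/(3*((-119*((2 - 1*16) + 117))))) = 1/(262/(3*((-119*((2 - 16) + 117))))) = 1/(262/(3*((-119*(-14 + 117))))) = 1/(262/(3*((-119*103)))) = 1/((262/3)/(-12257)) = 1/((262/3)*(-1/12257)) = 1/(-262/36771) = -36771/262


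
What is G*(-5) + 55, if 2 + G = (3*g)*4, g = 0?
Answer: 65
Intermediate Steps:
G = -2 (G = -2 + (3*0)*4 = -2 + 0*4 = -2 + 0 = -2)
G*(-5) + 55 = -2*(-5) + 55 = 10 + 55 = 65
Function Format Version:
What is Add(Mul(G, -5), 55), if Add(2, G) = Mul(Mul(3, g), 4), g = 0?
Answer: 65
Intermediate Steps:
G = -2 (G = Add(-2, Mul(Mul(3, 0), 4)) = Add(-2, Mul(0, 4)) = Add(-2, 0) = -2)
Add(Mul(G, -5), 55) = Add(Mul(-2, -5), 55) = Add(10, 55) = 65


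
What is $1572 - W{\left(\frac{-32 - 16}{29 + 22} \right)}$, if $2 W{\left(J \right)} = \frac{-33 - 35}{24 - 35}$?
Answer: $\frac{17258}{11} \approx 1568.9$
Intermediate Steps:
$W{\left(J \right)} = \frac{34}{11}$ ($W{\left(J \right)} = \frac{\left(-33 - 35\right) \frac{1}{24 - 35}}{2} = \frac{\left(-68\right) \frac{1}{-11}}{2} = \frac{\left(-68\right) \left(- \frac{1}{11}\right)}{2} = \frac{1}{2} \cdot \frac{68}{11} = \frac{34}{11}$)
$1572 - W{\left(\frac{-32 - 16}{29 + 22} \right)} = 1572 - \frac{34}{11} = \frac{17258}{11}$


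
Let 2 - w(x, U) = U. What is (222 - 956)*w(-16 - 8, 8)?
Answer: 4404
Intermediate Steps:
w(x, U) = 2 - U
(222 - 956)*w(-16 - 8, 8) = (222 - 956)*(2 - 1*8) = -734*(2 - 8) = -734*(-6) = 4404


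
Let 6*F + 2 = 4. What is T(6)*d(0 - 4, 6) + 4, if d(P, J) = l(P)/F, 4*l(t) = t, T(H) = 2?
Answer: -2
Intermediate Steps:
F = 1/3 (F = -1/3 + (1/6)*4 = -1/3 + 2/3 = 1/3 ≈ 0.33333)
l(t) = t/4
d(P, J) = 3*P/4 (d(P, J) = (P/4)/(1/3) = (P/4)*3 = 3*P/4)
T(6)*d(0 - 4, 6) + 4 = 2*(3*(0 - 4)/4) + 4 = 2*((3/4)*(-4)) + 4 = 2*(-3) + 4 = -6 + 4 = -2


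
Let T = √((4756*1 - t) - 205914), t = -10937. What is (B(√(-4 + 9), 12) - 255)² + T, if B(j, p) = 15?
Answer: 57600 + I*√190221 ≈ 57600.0 + 436.14*I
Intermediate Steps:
T = I*√190221 (T = √((4756*1 - 1*(-10937)) - 205914) = √((4756 + 10937) - 205914) = √(15693 - 205914) = √(-190221) = I*√190221 ≈ 436.14*I)
(B(√(-4 + 9), 12) - 255)² + T = (15 - 255)² + I*√190221 = (-240)² + I*√190221 = 57600 + I*√190221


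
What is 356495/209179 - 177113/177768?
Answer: 26325082933/37185332472 ≈ 0.70794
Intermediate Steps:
356495/209179 - 177113/177768 = 26325082933/37185332472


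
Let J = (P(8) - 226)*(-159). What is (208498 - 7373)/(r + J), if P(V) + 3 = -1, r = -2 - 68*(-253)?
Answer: 201125/53772 ≈ 3.7403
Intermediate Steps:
r = 17202 (r = -2 + 17204 = 17202)
P(V) = -4 (P(V) = -3 - 1 = -4)
J = 36570 (J = (-4 - 226)*(-159) = -230*(-159) = 36570)
(208498 - 7373)/(r + J) = (208498 - 7373)/(17202 + 36570) = 201125/53772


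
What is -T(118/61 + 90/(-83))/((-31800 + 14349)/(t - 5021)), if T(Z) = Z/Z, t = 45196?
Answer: 40175/17451 ≈ 2.3022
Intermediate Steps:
T(Z) = 1
-T(118/61 + 90/(-83))/((-31800 + 14349)/(t - 5021)) = -1/((-31800 + 14349)/(45196 - 5021)) = -1/((-17451/40175)) = -1/((-17451*1/40175)) = -1/(-17451/40175) = -(-40175)/17451 = -1*(-40175/17451) = 40175/17451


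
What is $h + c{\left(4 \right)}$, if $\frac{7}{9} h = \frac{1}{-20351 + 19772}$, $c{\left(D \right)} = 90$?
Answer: $\frac{121587}{1351} \approx 89.998$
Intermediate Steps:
$h = - \frac{3}{1351}$ ($h = \frac{9}{7 \left(-20351 + 19772\right)} = \frac{9}{7 \left(-579\right)} = \frac{9}{7} \left(- \frac{1}{579}\right) = - \frac{3}{1351} \approx -0.0022206$)
$h + c{\left(4 \right)} = - \frac{3}{1351} + 90 = \frac{121587}{1351}$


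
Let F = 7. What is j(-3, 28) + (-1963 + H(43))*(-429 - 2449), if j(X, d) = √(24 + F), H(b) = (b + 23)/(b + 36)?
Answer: 446121658/79 + √31 ≈ 5.6471e+6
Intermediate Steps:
H(b) = (23 + b)/(36 + b)
j(X, d) = √31 (j(X, d) = √(24 + 7) = √31)
j(-3, 28) + (-1963 + H(43))*(-429 - 2449) = √31 + (-1963 + (23 + 43)/(36 + 43))*(-429 - 2449) = √31 + (-1963 + 66/79)*(-2878) = √31 - 155011/79*(-2878) = √31 + 446121658/79 = 446121658/79 + √31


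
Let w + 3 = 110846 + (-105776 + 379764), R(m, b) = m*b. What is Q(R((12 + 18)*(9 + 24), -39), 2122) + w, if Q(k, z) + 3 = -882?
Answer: 383946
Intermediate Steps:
R(m, b) = b*m
Q(k, z) = -885 (Q(k, z) = -3 - 882 = -885)
w = 384831 (w = -3 + (110846 + (-105776 + 379764)) = -3 + (110846 + 273988) = -3 + 384834 = 384831)
Q(R((12 + 18)*(9 + 24), -39), 2122) + w = -885 + 384831 = 383946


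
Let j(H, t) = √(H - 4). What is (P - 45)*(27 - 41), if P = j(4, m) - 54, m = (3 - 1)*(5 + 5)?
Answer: 1386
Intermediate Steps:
m = 20 (m = 2*10 = 20)
j(H, t) = √(-4 + H)
P = -54 (P = √(-4 + 4) - 54 = √0 - 54 = 0 - 54 = -54)
(P - 45)*(27 - 41) = (-54 - 45)*(27 - 41) = -99*(-14) = 1386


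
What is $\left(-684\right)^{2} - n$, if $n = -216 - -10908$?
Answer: $457164$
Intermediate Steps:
$n = 10692$ ($n = -216 + 10908 = 10692$)
$\left(-684\right)^{2} - n = \left(-684\right)^{2} - 10692 = 467856 - 10692 = 457164$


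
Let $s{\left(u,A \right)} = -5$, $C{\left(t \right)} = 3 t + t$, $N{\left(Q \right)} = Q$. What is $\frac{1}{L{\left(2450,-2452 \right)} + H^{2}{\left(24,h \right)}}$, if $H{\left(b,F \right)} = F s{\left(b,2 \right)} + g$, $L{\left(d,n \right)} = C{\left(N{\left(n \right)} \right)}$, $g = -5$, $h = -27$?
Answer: $\frac{1}{7092} \approx 0.000141$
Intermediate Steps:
$C{\left(t \right)} = 4 t$
$L{\left(d,n \right)} = 4 n$
$H{\left(b,F \right)} = -5 - 5 F$ ($H{\left(b,F \right)} = F \left(-5\right) - 5 = - 5 F - 5 = -5 - 5 F$)
$\frac{1}{L{\left(2450,-2452 \right)} + H^{2}{\left(24,h \right)}} = \frac{1}{4 \left(-2452\right) + \left(-5 - -135\right)^{2}} = \frac{1}{-9808 + \left(-5 + 135\right)^{2}} = \frac{1}{-9808 + 130^{2}} = \frac{1}{-9808 + 16900} = \frac{1}{7092}$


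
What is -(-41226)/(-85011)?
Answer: -13742/28337 ≈ -0.48495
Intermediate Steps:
-(-41226)/(-85011) = -(-41226)*(-1)/85011 = -1*13742/28337 = -13742/28337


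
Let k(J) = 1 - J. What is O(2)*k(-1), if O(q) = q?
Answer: 4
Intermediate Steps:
O(2)*k(-1) = 2*(1 - 1*(-1)) = 2*(1 + 1) = 2*2 = 4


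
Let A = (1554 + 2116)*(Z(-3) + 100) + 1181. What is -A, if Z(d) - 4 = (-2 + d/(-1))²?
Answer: -386531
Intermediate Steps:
Z(d) = 4 + (-2 - d)² (Z(d) = 4 + (-2 + d/(-1))² = 4 + (-2 + d*(-1))² = 4 + (-2 - d)²)
A = 386531 (A = (1554 + 2116)*((4 + (2 - 3)²) + 100) + 1181 = 3670*((4 + (-1)²) + 100) + 1181 = 3670*((4 + 1) + 100) + 1181 = 3670*(5 + 100) + 1181 = 3670*105 + 1181 = 385350 + 1181 = 386531)
-A = -1*386531 = -386531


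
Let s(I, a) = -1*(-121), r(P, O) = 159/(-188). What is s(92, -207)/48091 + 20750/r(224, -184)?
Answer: -187602971761/7646469 ≈ -24535.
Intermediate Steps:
r(P, O) = -159/188 (r(P, O) = 159*(-1/188) = -159/188)
s(I, a) = 121
s(92, -207)/48091 + 20750/r(224, -184) = 121/48091 + 20750/(-159/188) = 121*(1/48091) + 20750*(-188/159) = 121/48091 - 3901000/159 = -187602971761/7646469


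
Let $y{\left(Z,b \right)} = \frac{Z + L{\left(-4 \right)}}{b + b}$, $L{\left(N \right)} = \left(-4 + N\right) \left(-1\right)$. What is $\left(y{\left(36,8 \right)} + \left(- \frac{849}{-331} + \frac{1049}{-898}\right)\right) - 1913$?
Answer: $- \frac{1134767413}{594476} \approx -1908.9$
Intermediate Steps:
$L{\left(N \right)} = 4 - N$
$y{\left(Z,b \right)} = \frac{8 + Z}{2 b}$ ($y{\left(Z,b \right)} = \frac{Z + \left(4 - -4\right)}{b + b} = \frac{Z + \left(4 + 4\right)}{2 b} = \left(Z + 8\right) \frac{1}{2 b} = \left(8 + Z\right) \frac{1}{2 b} = \frac{8 + Z}{2 b}$)
$\left(y{\left(36,8 \right)} + \left(- \frac{849}{-331} + \frac{1049}{-898}\right)\right) - 1913 = \left(\frac{8 + 36}{2 \cdot 8} + \left(- \frac{849}{-331} + \frac{1049}{-898}\right)\right) - 1913 = \left(\frac{1}{2} \cdot \frac{1}{8} \cdot 44 + \left(\left(-849\right) \left(- \frac{1}{331}\right) + 1049 \left(- \frac{1}{898}\right)\right)\right) - 1913 = \left(\frac{11}{4} + \left(\frac{849}{331} - \frac{1049}{898}\right)\right) - 1913 = \left(\frac{11}{4} + \frac{415183}{297238}\right) - 1913 = \frac{2465175}{594476} - 1913 = - \frac{1134767413}{594476}$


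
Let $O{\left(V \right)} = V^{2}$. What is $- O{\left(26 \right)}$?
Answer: $-676$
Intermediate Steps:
$- O{\left(26 \right)} = - 26^{2} = \left(-1\right) 676 = -676$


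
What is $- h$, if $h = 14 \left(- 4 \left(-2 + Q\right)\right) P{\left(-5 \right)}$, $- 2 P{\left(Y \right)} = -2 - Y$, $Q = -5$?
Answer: $588$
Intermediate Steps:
$P{\left(Y \right)} = 1 + \frac{Y}{2}$ ($P{\left(Y \right)} = - \frac{-2 - Y}{2} = 1 + \frac{Y}{2}$)
$h = -588$ ($h = 14 \left(- 4 \left(-2 - 5\right)\right) \left(1 + \frac{1}{2} \left(-5\right)\right) = 14 \left(\left(-4\right) \left(-7\right)\right) \left(1 - \frac{5}{2}\right) = 14 \cdot 28 \left(- \frac{3}{2}\right) = 392 \left(- \frac{3}{2}\right) = -588$)
$- h = \left(-1\right) \left(-588\right) = 588$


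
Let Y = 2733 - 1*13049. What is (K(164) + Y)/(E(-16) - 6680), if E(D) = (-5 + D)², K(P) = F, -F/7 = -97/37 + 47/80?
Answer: 30493213/18467440 ≈ 1.6512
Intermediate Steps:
F = 42147/2960 (F = -7*(-97/37 + 47/80) = -7*(-6021/2960) = 42147/2960 ≈ 14.239)
K(P) = 42147/2960
Y = -10316 (Y = 2733 - 13049 = -10316)
(K(164) + Y)/(E(-16) - 6680) = (42147/2960 - 10316)/((-5 - 16)² - 6680) = -30493213/(2960*((-21)² - 6680)) = -30493213/(2960*(441 - 6680)) = -30493213/2960/(-6239) = -30493213/2960*(-1/6239) = 30493213/18467440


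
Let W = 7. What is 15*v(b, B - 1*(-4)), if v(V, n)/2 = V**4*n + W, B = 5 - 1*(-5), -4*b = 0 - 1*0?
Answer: 210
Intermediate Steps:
b = 0 (b = -(0 - 1*0)/4 = -(0 + 0)/4 = -1/4*0 = 0)
B = 10 (B = 5 + 5 = 10)
v(V, n) = 14 + 2*n*V**4 (v(V, n) = 2*(V**4*n + 7) = 2*(n*V**4 + 7) = 2*(7 + n*V**4) = 14 + 2*n*V**4)
15*v(b, B - 1*(-4)) = 15*(14 + 2*(10 - 1*(-4))*0**4) = 15*(14 + 2*(10 + 4)*0) = 15*(14 + 2*14*0) = 15*(14 + 0) = 15*14 = 210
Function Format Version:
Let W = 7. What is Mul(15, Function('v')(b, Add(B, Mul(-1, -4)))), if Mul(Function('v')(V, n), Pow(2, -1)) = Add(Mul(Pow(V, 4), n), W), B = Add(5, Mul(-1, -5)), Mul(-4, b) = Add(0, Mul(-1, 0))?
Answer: 210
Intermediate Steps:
b = 0 (b = Mul(Rational(-1, 4), Add(0, Mul(-1, 0))) = Mul(Rational(-1, 4), Add(0, 0)) = Mul(Rational(-1, 4), 0) = 0)
B = 10 (B = Add(5, 5) = 10)
Function('v')(V, n) = Add(14, Mul(2, n, Pow(V, 4))) (Function('v')(V, n) = Mul(2, Add(Mul(Pow(V, 4), n), 7)) = Mul(2, Add(Mul(n, Pow(V, 4)), 7)) = Mul(2, Add(7, Mul(n, Pow(V, 4)))) = Add(14, Mul(2, n, Pow(V, 4))))
Mul(15, Function('v')(b, Add(B, Mul(-1, -4)))) = Mul(15, Add(14, Mul(2, Add(10, Mul(-1, -4)), Pow(0, 4)))) = Mul(15, Add(14, Mul(2, Add(10, 4), 0))) = Mul(15, Add(14, Mul(2, 14, 0))) = Mul(15, Add(14, 0)) = Mul(15, 14) = 210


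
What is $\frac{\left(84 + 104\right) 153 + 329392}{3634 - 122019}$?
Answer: $- \frac{358156}{118385} \approx -3.0253$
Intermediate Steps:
$\frac{\left(84 + 104\right) 153 + 329392}{3634 - 122019} = \frac{188 \cdot 153 + 329392}{-118385} = \left(28764 + 329392\right) \left(- \frac{1}{118385}\right) = 358156 \left(- \frac{1}{118385}\right) = - \frac{358156}{118385}$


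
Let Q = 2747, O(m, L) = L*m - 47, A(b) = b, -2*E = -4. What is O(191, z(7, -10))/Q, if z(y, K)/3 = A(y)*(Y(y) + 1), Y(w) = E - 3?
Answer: -47/2747 ≈ -0.017110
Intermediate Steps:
E = 2 (E = -1/2*(-4) = 2)
Y(w) = -1 (Y(w) = 2 - 3 = -1)
z(y, K) = 0 (z(y, K) = 3*(y*(-1 + 1)) = 3*(y*0) = 3*0 = 0)
O(m, L) = -47 + L*m
O(191, z(7, -10))/Q = (-47 + 0*191)/2747 = (-47 + 0)*(1/2747) = -47*1/2747 = -47/2747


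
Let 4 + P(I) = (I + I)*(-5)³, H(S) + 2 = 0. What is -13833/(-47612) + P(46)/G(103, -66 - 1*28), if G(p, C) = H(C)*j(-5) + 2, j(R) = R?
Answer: -136890613/142836 ≈ -958.38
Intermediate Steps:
H(S) = -2 (H(S) = -2 + 0 = -2)
P(I) = -4 - 250*I (P(I) = -4 + (I + I)*(-5)³ = -4 + (2*I)*(-125) = -4 - 250*I)
G(p, C) = 12 (G(p, C) = -2*(-5) + 2 = 10 + 2 = 12)
-13833/(-47612) + P(46)/G(103, -66 - 1*28) = -13833/(-47612) + (-4 - 250*46)/12 = -13833*(-1/47612) + (-4 - 11500)*(1/12) = 13833/47612 - 11504*1/12 = 13833/47612 - 2876/3 = -136890613/142836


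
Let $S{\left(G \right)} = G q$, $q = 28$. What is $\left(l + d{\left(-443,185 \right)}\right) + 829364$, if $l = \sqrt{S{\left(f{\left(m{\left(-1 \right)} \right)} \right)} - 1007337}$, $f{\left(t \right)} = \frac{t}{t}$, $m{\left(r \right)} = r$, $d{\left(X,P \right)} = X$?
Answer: $828921 + i \sqrt{1007309} \approx 8.2892 \cdot 10^{5} + 1003.6 i$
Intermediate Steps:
$f{\left(t \right)} = 1$
$S{\left(G \right)} = 28 G$ ($S{\left(G \right)} = G 28 = 28 G$)
$l = i \sqrt{1007309}$ ($l = \sqrt{28 \cdot 1 - 1007337} = \sqrt{28 - 1007337} = \sqrt{-1007309} = i \sqrt{1007309} \approx 1003.6 i$)
$\left(l + d{\left(-443,185 \right)}\right) + 829364 = \left(i \sqrt{1007309} - 443\right) + 829364 = \left(-443 + i \sqrt{1007309}\right) + 829364 = 828921 + i \sqrt{1007309}$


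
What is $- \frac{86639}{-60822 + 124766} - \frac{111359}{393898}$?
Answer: $- \frac{20623834359}{12593706856} \approx -1.6376$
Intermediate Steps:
$- \frac{86639}{-60822 + 124766} - \frac{111359}{393898} = - \frac{86639}{63944} - \frac{111359}{393898} = - \frac{20623834359}{12593706856}$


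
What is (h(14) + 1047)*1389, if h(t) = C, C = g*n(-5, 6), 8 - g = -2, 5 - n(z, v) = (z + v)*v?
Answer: 1440393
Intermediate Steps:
n(z, v) = 5 - v*(v + z) (n(z, v) = 5 - (z + v)*v = 5 - (v + z)*v = 5 - v*(v + z))
g = 10 (g = 8 - 1*(-2) = 8 + 2 = 10)
C = -10 (C = 10*(5 - 1*6² - 1*6*(-5)) = 10*(5 - 1*36 + 30) = 10*(5 - 36 + 30) = 10*(-1) = -10)
h(t) = -10
(h(14) + 1047)*1389 = (-10 + 1047)*1389 = 1037*1389 = 1440393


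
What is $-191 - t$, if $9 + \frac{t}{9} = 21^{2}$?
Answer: $-4079$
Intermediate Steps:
$t = 3888$ ($t = -81 + 9 \cdot 21^{2} = -81 + 9 \cdot 441 = -81 + 3969 = 3888$)
$-191 - t = -191 - 3888 = -4079$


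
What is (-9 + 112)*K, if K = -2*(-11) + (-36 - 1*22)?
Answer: -3708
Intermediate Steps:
K = -36 (K = 22 + (-36 - 22) = 22 - 58 = -36)
(-9 + 112)*K = (-9 + 112)*(-36) = 103*(-36) = -3708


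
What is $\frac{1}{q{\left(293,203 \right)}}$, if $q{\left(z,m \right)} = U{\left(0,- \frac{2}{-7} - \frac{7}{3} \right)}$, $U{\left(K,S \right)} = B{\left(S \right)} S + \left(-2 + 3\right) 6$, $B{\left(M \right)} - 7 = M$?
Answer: $- \frac{441}{1826} \approx -0.24151$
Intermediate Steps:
$B{\left(M \right)} = 7 + M$
$U{\left(K,S \right)} = 6 + S \left(7 + S\right)$ ($U{\left(K,S \right)} = \left(7 + S\right) S + \left(-2 + 3\right) 6 = S \left(7 + S\right) + 1 \cdot 6 = S \left(7 + S\right) + 6 = 6 + S \left(7 + S\right)$)
$q{\left(z,m \right)} = - \frac{1826}{441}$ ($q{\left(z,m \right)} = 6 + \left(- \frac{2}{-7} - \frac{7}{3}\right) \left(7 - \left(- \frac{2}{7} + \frac{7}{3}\right)\right) = 6 + \left(\left(-2\right) \left(- \frac{1}{7}\right) - \frac{7}{3}\right) \left(7 - \frac{43}{21}\right) = 6 + \left(\frac{2}{7} - \frac{7}{3}\right) \left(7 + \left(\frac{2}{7} - \frac{7}{3}\right)\right) = 6 - \frac{43 \left(7 - \frac{43}{21}\right)}{21} = 6 - \frac{4472}{441} = - \frac{1826}{441}$)
$\frac{1}{q{\left(293,203 \right)}} = \frac{1}{- \frac{1826}{441}} = - \frac{441}{1826}$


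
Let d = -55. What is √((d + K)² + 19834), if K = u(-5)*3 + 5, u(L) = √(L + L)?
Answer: 2*√(5561 - 75*I*√10) ≈ 149.18 - 3.1797*I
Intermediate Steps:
u(L) = √2*√L (u(L) = √(2*L) = √2*√L)
K = 5 + 3*I*√10 (K = (√2*√(-5))*3 + 5 = (√2*(I*√5))*3 + 5 = (I*√10)*3 + 5 = 3*I*√10 + 5 = 5 + 3*I*√10 ≈ 5.0 + 9.4868*I)
√((d + K)² + 19834) = √((-55 + (5 + 3*I*√10))² + 19834) = √((-50 + 3*I*√10)² + 19834) = √(19834 + (-50 + 3*I*√10)²)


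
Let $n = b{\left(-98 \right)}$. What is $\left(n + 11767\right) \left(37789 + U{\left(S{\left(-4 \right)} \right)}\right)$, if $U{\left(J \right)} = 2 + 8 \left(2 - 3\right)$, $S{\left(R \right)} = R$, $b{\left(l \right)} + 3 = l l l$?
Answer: $-35116578124$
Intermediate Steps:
$b{\left(l \right)} = -3 + l^{3}$ ($b{\left(l \right)} = -3 + l l l = -3 + l^{2} l = -3 + l^{3}$)
$n = -941195$ ($n = -3 + \left(-98\right)^{3} = -3 - 941192 = -941195$)
$U{\left(J \right)} = -6$ ($U{\left(J \right)} = 2 + 8 \left(2 - 3\right) = 2 + 8 \left(-1\right) = 2 - 8 = -6$)
$\left(n + 11767\right) \left(37789 + U{\left(S{\left(-4 \right)} \right)}\right) = \left(-941195 + 11767\right) \left(37789 - 6\right) = \left(-929428\right) 37783 = -35116578124$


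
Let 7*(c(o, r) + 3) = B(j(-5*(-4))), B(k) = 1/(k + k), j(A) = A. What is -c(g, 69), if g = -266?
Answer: 839/280 ≈ 2.9964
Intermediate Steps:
B(k) = 1/(2*k)
c(o, r) = -839/280 (c(o, r) = -3 + (1/(2*((-5*(-4)))))/7 = -3 + ((1/2)/20)/7 = -3 + ((1/2)*(1/20))/7 = -3 + (1/7)*(1/40) = -3 + 1/280 = -839/280)
-c(g, 69) = -1*(-839/280) = 839/280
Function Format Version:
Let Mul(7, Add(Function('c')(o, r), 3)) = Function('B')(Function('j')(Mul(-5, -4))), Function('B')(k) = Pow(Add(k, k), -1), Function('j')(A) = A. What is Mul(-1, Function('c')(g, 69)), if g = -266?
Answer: Rational(839, 280) ≈ 2.9964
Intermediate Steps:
Function('B')(k) = Mul(Rational(1, 2), Pow(k, -1)) (Function('B')(k) = Pow(Mul(2, k), -1) = Mul(Rational(1, 2), Pow(k, -1)))
Function('c')(o, r) = Rational(-839, 280) (Function('c')(o, r) = Add(-3, Mul(Rational(1, 7), Mul(Rational(1, 2), Pow(Mul(-5, -4), -1)))) = Add(-3, Mul(Rational(1, 7), Mul(Rational(1, 2), Pow(20, -1)))) = Add(-3, Mul(Rational(1, 7), Mul(Rational(1, 2), Rational(1, 20)))) = Add(-3, Mul(Rational(1, 7), Rational(1, 40))) = Add(-3, Rational(1, 280)) = Rational(-839, 280))
Mul(-1, Function('c')(g, 69)) = Mul(-1, Rational(-839, 280)) = Rational(839, 280)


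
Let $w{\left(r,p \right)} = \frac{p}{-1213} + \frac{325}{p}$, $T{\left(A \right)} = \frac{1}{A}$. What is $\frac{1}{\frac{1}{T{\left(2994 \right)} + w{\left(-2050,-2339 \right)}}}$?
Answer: $\frac{15202465031}{8494597758} \approx 1.7897$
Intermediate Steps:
$w{\left(r,p \right)} = \frac{325}{p} - \frac{p}{1213}$ ($w{\left(r,p \right)} = p \left(- \frac{1}{1213}\right) + \frac{325}{p} = - \frac{p}{1213} + \frac{325}{p} = \frac{325}{p} - \frac{p}{1213}$)
$\frac{1}{\frac{1}{T{\left(2994 \right)} + w{\left(-2050,-2339 \right)}}} = \frac{1}{\frac{1}{\frac{1}{2994} + \left(\frac{325}{-2339} - - \frac{2339}{1213}\right)}} = \frac{1}{\frac{1}{\frac{1}{2994} + \left(325 \left(- \frac{1}{2339}\right) + \frac{2339}{1213}\right)}} = \frac{1}{\frac{1}{\frac{1}{2994} + \left(- \frac{325}{2339} + \frac{2339}{1213}\right)}} = \frac{1}{\frac{1}{\frac{1}{2994} + \frac{5076696}{2837207}}} = \frac{1}{\frac{1}{\frac{15202465031}{8494597758}}} = \frac{1}{\frac{8494597758}{15202465031}} = \frac{15202465031}{8494597758}$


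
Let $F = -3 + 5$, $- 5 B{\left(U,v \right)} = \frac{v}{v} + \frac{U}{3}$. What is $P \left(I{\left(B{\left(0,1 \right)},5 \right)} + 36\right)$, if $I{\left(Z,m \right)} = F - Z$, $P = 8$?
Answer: $\frac{1528}{5} \approx 305.6$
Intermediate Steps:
$B{\left(U,v \right)} = - \frac{1}{5} - \frac{U}{15}$ ($B{\left(U,v \right)} = - \frac{\frac{v}{v} + \frac{U}{3}}{5} = - \frac{1 + U \frac{1}{3}}{5} = - \frac{1 + \frac{U}{3}}{5} = - \frac{1}{5} - \frac{U}{15}$)
$F = 2$
$I{\left(Z,m \right)} = 2 - Z$
$P \left(I{\left(B{\left(0,1 \right)},5 \right)} + 36\right) = 8 \left(\left(2 - \left(- \frac{1}{5} - 0\right)\right) + 36\right) = 8 \left(\left(2 - \left(- \frac{1}{5} + 0\right)\right) + 36\right) = 8 \left(\left(2 - - \frac{1}{5}\right) + 36\right) = 8 \left(\left(2 + \frac{1}{5}\right) + 36\right) = 8 \left(\frac{11}{5} + 36\right) = 8 \cdot \frac{191}{5} = \frac{1528}{5}$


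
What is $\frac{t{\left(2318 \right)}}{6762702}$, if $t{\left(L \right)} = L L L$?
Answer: $\frac{6227450716}{3381351} \approx 1841.7$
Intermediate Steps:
$t{\left(L \right)} = L^{3}$ ($t{\left(L \right)} = L^{2} L = L^{3}$)
$\frac{t{\left(2318 \right)}}{6762702} = \frac{2318^{3}}{6762702} = 12454901432 \cdot \frac{1}{6762702} = \frac{6227450716}{3381351}$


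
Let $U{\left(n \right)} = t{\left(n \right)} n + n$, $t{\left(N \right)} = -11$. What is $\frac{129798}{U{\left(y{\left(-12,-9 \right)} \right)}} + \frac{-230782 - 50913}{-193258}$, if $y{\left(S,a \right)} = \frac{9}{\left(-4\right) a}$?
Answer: $- \frac{50167595293}{966290} \approx -51918.0$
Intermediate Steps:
$y{\left(S,a \right)} = - \frac{9}{4 a}$ ($y{\left(S,a \right)} = 9 \left(- \frac{1}{4 a}\right) = - \frac{9}{4 a}$)
$U{\left(n \right)} = - 10 n$ ($U{\left(n \right)} = - 11 n + n = - 10 n$)
$\frac{129798}{U{\left(y{\left(-12,-9 \right)} \right)}} + \frac{-230782 - 50913}{-193258} = \frac{129798}{\left(-10\right) \left(- \frac{9}{4 \left(-9\right)}\right)} + \frac{-230782 - 50913}{-193258} = \frac{129798}{\left(-10\right) \left(\left(- \frac{9}{4}\right) \left(- \frac{1}{9}\right)\right)} - - \frac{281695}{193258} = \frac{129798}{\left(-10\right) \frac{1}{4}} + \frac{281695}{193258} = \frac{129798}{- \frac{5}{2}} + \frac{281695}{193258} = 129798 \left(- \frac{2}{5}\right) + \frac{281695}{193258} = - \frac{259596}{5} + \frac{281695}{193258} = - \frac{50167595293}{966290}$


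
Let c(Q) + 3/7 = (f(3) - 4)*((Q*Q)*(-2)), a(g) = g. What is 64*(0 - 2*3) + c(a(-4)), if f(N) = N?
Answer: -2467/7 ≈ -352.43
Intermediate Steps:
c(Q) = -3/7 + 2*Q² (c(Q) = -3/7 + (3 - 4)*((Q*Q)*(-2)) = -3/7 - Q²*(-2) = -3/7 - (-2)*Q² = -3/7 + 2*Q²)
64*(0 - 2*3) + c(a(-4)) = 64*(0 - 2*3) + (-3/7 + 2*(-4)²) = 64*(0 - 6) + (-3/7 + 2*16) = 64*(-6) + (-3/7 + 32) = -384 + 221/7 = -2467/7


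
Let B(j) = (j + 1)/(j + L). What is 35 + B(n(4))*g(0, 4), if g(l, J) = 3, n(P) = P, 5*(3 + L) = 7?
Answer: 165/4 ≈ 41.250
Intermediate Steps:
L = -8/5 (L = -3 + (1/5)*7 = -3 + 7/5 = -8/5 ≈ -1.6000)
B(j) = (1 + j)/(-8/5 + j) (B(j) = (j + 1)/(j - 8/5) = (1 + j)/(-8/5 + j))
35 + B(n(4))*g(0, 4) = 35 + (5*(1 + 4)/(-8 + 5*4))*3 = 35 + (5*5/(-8 + 20))*3 = 35 + (5*5/12)*3 = 35 + (5*(1/12)*5)*3 = 35 + (25/12)*3 = 35 + 25/4 = 165/4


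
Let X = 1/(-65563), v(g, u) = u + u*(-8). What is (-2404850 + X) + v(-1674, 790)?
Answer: -158031743941/65563 ≈ -2.4104e+6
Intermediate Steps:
v(g, u) = -7*u (v(g, u) = u - 8*u = -7*u)
X = -1/65563 ≈ -1.5253e-5
(-2404850 + X) + v(-1674, 790) = (-2404850 - 1/65563) - 7*790 = -157669180551/65563 - 5530 = -158031743941/65563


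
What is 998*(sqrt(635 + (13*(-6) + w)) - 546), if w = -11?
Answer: -544908 + 998*sqrt(546) ≈ -5.2159e+5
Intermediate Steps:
998*(sqrt(635 + (13*(-6) + w)) - 546) = 998*(sqrt(635 + (13*(-6) - 11)) - 546) = 998*(sqrt(635 + (-78 - 11)) - 546) = 998*(sqrt(635 - 89) - 546) = 998*(sqrt(546) - 546) = 998*(-546 + sqrt(546)) = -544908 + 998*sqrt(546)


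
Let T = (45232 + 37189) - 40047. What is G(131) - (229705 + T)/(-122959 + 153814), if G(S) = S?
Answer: 1256642/10285 ≈ 122.18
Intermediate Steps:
T = 42374 (T = 82421 - 40047 = 42374)
G(131) - (229705 + T)/(-122959 + 153814) = 131 - (229705 + 42374)/(-122959 + 153814) = 131 - 272079/30855 = 131 - 1*90693/10285 = 131 - 90693/10285 = 1256642/10285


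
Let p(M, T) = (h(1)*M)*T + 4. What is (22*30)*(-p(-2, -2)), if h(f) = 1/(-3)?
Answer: -1760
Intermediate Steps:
h(f) = -1/3
p(M, T) = 4 - M*T/3 (p(M, T) = (-M/3)*T + 4 = -M*T/3 + 4 = 4 - M*T/3)
(22*30)*(-p(-2, -2)) = (22*30)*(-(4 - 1/3*(-2)*(-2))) = 660*(-(4 - 4/3)) = 660*(-1*8/3) = 660*(-8/3) = -1760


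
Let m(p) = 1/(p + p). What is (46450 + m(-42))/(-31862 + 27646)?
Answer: -3901799/354144 ≈ -11.018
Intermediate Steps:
m(p) = 1/(2*p)
(46450 + m(-42))/(-31862 + 27646) = (46450 + (½)/(-42))/(-31862 + 27646) = (46450 + (½)*(-1/42))/(-4216) = (46450 - 1/84)*(-1/4216) = (3901799/84)*(-1/4216) = -3901799/354144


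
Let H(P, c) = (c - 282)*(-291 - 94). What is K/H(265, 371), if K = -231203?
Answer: 33029/4895 ≈ 6.7475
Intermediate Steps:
H(P, c) = 108570 - 385*c (H(P, c) = (-282 + c)*(-385) = 108570 - 385*c)
K/H(265, 371) = -231203/(108570 - 385*371) = -231203/(108570 - 142835) = -231203/(-34265) = -231203*(-1/34265) = 33029/4895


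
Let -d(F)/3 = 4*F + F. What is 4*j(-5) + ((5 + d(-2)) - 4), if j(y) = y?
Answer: 11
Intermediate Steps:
d(F) = -15*F (d(F) = -3*(4*F + F) = -15*F)
4*j(-5) + ((5 + d(-2)) - 4) = 4*(-5) + ((5 - 15*(-2)) - 4) = -20 + ((5 + 30) - 4) = -20 + (35 - 4) = -20 + 31 = 11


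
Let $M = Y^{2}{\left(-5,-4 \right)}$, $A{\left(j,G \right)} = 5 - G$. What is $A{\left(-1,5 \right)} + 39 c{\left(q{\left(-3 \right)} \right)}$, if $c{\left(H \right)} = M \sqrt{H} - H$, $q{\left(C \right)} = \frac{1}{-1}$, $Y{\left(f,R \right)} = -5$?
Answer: $39 + 975 i \approx 39.0 + 975.0 i$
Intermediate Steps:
$q{\left(C \right)} = -1$
$M = 25$ ($M = \left(-5\right)^{2} = 25$)
$c{\left(H \right)} = - H + 25 \sqrt{H}$ ($c{\left(H \right)} = 25 \sqrt{H} - H = - H + 25 \sqrt{H}$)
$A{\left(-1,5 \right)} + 39 c{\left(q{\left(-3 \right)} \right)} = \left(5 - 5\right) + 39 \left(\left(-1\right) \left(-1\right) + 25 \sqrt{-1}\right) = \left(5 - 5\right) + 39 \left(1 + 25 i\right) = 0 + \left(39 + 975 i\right) = 39 + 975 i$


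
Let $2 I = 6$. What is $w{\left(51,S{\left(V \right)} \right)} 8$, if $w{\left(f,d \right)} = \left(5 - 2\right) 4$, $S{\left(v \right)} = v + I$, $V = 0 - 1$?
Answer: $96$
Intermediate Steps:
$I = 3$ ($I = \frac{1}{2} \cdot 6 = 3$)
$V = -1$ ($V = 0 - 1 = -1$)
$S{\left(v \right)} = 3 + v$ ($S{\left(v \right)} = v + 3 = 3 + v$)
$w{\left(f,d \right)} = 12$ ($w{\left(f,d \right)} = 3 \cdot 4 = 12$)
$w{\left(51,S{\left(V \right)} \right)} 8 = 12 \cdot 8 = 96$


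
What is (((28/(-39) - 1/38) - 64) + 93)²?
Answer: 1753515625/2196324 ≈ 798.39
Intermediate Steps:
(((28/(-39) - 1/38) - 64) + 93)² = (((28*(-1/39) - 1*1/38) - 64) + 93)² = (((-28/39 - 1/38) - 64) + 93)² = ((-1103/1482 - 64) + 93)² = (-95951/1482 + 93)² = (41875/1482)² = 1753515625/2196324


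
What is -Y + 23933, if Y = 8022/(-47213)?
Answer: 1129956751/47213 ≈ 23933.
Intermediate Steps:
Y = -8022/47213 (Y = 8022*(-1/47213) = -8022/47213 ≈ -0.16991)
-Y + 23933 = -1*(-8022/47213) + 23933 = 8022/47213 + 23933 = 1129956751/47213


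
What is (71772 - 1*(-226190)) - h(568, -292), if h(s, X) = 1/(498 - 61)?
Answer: 130209393/437 ≈ 2.9796e+5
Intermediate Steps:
h(s, X) = 1/437
(71772 - 1*(-226190)) - h(568, -292) = (71772 - 1*(-226190)) - 1*1/437 = (71772 + 226190) - 1/437 = 297962 - 1/437 = 130209393/437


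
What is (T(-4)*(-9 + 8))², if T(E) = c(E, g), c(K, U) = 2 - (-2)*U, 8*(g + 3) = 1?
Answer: 225/16 ≈ 14.063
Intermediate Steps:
g = -23/8 (g = -3 + (⅛)*1 = -3 + ⅛ = -23/8 ≈ -2.8750)
c(K, U) = 2 + 2*U
T(E) = -15/4 (T(E) = 2 + 2*(-23/8) = 2 - 23/4 = -15/4)
(T(-4)*(-9 + 8))² = (-15*(-9 + 8)/4)² = (-15/4*(-1))² = (15/4)² = 225/16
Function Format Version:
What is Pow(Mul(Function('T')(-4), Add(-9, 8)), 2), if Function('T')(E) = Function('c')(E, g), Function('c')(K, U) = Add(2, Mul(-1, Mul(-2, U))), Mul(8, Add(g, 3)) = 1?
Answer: Rational(225, 16) ≈ 14.063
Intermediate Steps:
g = Rational(-23, 8) (g = Add(-3, Mul(Rational(1, 8), 1)) = Add(-3, Rational(1, 8)) = Rational(-23, 8) ≈ -2.8750)
Function('c')(K, U) = Add(2, Mul(2, U))
Function('T')(E) = Rational(-15, 4) (Function('T')(E) = Add(2, Mul(2, Rational(-23, 8))) = Add(2, Rational(-23, 4)) = Rational(-15, 4))
Pow(Mul(Function('T')(-4), Add(-9, 8)), 2) = Pow(Mul(Rational(-15, 4), Add(-9, 8)), 2) = Pow(Mul(Rational(-15, 4), -1), 2) = Pow(Rational(15, 4), 2) = Rational(225, 16)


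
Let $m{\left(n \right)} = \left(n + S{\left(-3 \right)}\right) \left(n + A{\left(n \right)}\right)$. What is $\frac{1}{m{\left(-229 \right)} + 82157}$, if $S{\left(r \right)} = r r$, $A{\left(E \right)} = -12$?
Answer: $\frac{1}{135177} \approx 7.3977 \cdot 10^{-6}$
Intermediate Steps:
$S{\left(r \right)} = r^{2}$
$m{\left(n \right)} = \left(-12 + n\right) \left(9 + n\right)$ ($m{\left(n \right)} = \left(n + \left(-3\right)^{2}\right) \left(n - 12\right) = \left(n + 9\right) \left(-12 + n\right) = \left(9 + n\right) \left(-12 + n\right) = \left(-12 + n\right) \left(9 + n\right)$)
$\frac{1}{m{\left(-229 \right)} + 82157} = \frac{1}{\left(-108 + \left(-229\right)^{2} - -687\right) + 82157} = \frac{1}{\left(-108 + 52441 + 687\right) + 82157} = \frac{1}{53020 + 82157} = \frac{1}{135177}$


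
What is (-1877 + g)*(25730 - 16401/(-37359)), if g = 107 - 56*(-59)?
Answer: 70218007834/1779 ≈ 3.9470e+7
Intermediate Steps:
g = 3411 (g = 107 + 3304 = 3411)
(-1877 + g)*(25730 - 16401/(-37359)) = (-1877 + 3411)*(25730 - 16401/(-37359)) = 1534*(25730 - 16401*(-1/37359)) = 1534*(25730 + 781/1779) = 1534*(45774451/1779) = 70218007834/1779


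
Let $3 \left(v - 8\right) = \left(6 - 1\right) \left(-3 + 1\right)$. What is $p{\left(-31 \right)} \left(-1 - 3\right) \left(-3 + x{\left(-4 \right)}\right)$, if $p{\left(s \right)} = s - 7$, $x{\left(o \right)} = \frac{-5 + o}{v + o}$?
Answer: $-2508$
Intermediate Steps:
$v = \frac{14}{3}$ ($v = 8 + \frac{\left(6 - 1\right) \left(-3 + 1\right)}{3} = 8 + \frac{5 \left(-2\right)}{3} = 8 + \frac{1}{3} \left(-10\right) = 8 - \frac{10}{3} = \frac{14}{3} \approx 4.6667$)
$x{\left(o \right)} = \frac{-5 + o}{\frac{14}{3} + o}$
$p{\left(s \right)} = -7 + s$
$p{\left(-31 \right)} \left(-1 - 3\right) \left(-3 + x{\left(-4 \right)}\right) = \left(-7 - 31\right) \left(-1 - 3\right) \left(-3 + \frac{3 \left(-5 - 4\right)}{14 + 3 \left(-4\right)}\right) = - 38 \left(- 4 \left(-3 + 3 \frac{1}{14 - 12} \left(-9\right)\right)\right) = - 38 \left(- 4 \left(-3 + 3 \cdot \frac{1}{2} \left(-9\right)\right)\right) = - 38 \left(- 4 \left(-3 - \frac{27}{2}\right)\right) = - 38 \left(\left(-4\right) \left(- \frac{33}{2}\right)\right) = \left(-38\right) 66 = -2508$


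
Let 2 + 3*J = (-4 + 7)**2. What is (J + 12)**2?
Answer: 1849/9 ≈ 205.44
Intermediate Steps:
J = 7/3 (J = -2/3 + (-4 + 7)**2/3 = -2/3 + (1/3)*3**2 = -2/3 + (1/3)*9 = -2/3 + 3 = 7/3 ≈ 2.3333)
(J + 12)**2 = (7/3 + 12)**2 = (43/3)**2 = 1849/9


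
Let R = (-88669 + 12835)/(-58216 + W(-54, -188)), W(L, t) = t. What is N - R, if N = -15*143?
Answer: -20892069/9734 ≈ -2146.3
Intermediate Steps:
R = 12639/9734 (R = (-88669 + 12835)/(-58216 - 188) = -75834/(-58404) = -75834*(-1/58404) = 12639/9734 ≈ 1.2984)
N = -2145
N - R = -2145 - 1*12639/9734 = -2145 - 12639/9734 = -20892069/9734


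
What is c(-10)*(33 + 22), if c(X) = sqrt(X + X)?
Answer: 110*I*sqrt(5) ≈ 245.97*I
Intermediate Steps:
c(X) = sqrt(2)*sqrt(X) (c(X) = sqrt(2*X) = sqrt(2)*sqrt(X))
c(-10)*(33 + 22) = (sqrt(2)*sqrt(-10))*(33 + 22) = (sqrt(2)*(I*sqrt(10)))*55 = (2*I*sqrt(5))*55 = 110*I*sqrt(5)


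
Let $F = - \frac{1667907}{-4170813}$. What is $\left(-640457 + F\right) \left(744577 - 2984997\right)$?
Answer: $\frac{1994888424306628760}{1390271} \approx 1.4349 \cdot 10^{12}$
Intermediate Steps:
$F = \frac{555969}{1390271}$ ($F = \left(-1667907\right) \left(- \frac{1}{4170813}\right) = \frac{555969}{1390271} \approx 0.3999$)
$\left(-640457 + F\right) \left(744577 - 2984997\right) = \left(-640457 + \frac{555969}{1390271}\right) \left(744577 - 2984997\right) = \left(- \frac{890408237878}{1390271}\right) \left(-2240420\right) = \frac{1994888424306628760}{1390271}$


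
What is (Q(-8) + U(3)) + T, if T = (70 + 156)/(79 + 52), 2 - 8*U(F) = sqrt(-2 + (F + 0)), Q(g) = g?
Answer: -6445/1048 ≈ -6.1498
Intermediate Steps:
U(F) = 1/4 - sqrt(-2 + F)/8 (U(F) = 1/4 - sqrt(-2 + (F + 0))/8 = 1/4 - sqrt(-2 + F)/8)
T = 226/131 ≈ 1.7252
(Q(-8) + U(3)) + T = (-8 + (1/4 - sqrt(-2 + 3)/8)) + 226/131 = (-8 + (1/4 - sqrt(1)/8)) + 226/131 = (-8 + (1/4 - 1/8*1)) + 226/131 = (-8 + (1/4 - 1/8)) + 226/131 = (-8 + 1/8) + 226/131 = -63/8 + 226/131 = -6445/1048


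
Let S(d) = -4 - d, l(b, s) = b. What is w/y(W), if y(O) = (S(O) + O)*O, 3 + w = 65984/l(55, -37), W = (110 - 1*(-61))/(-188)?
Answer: 3093493/9405 ≈ 328.92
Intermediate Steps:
W = -171/188 (W = (110 + 61)*(-1/188) = 171*(-1/188) = -171/188 ≈ -0.90957)
w = 65819/55 (w = -3 + 65984/55 = 65819/55 ≈ 1196.7)
y(O) = -4*O (y(O) = ((-4 - O) + O)*O = -4*O)
w/y(W) = 65819/(55*((-4*(-171/188)))) = 65819/(55*(171/47)) = (65819/55)*(47/171) = 3093493/9405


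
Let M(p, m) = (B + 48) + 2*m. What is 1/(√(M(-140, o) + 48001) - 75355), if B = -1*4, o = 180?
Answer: -2153/162237932 - √48405/5678327620 ≈ -1.3309e-5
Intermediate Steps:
B = -4
M(p, m) = 44 + 2*m (M(p, m) = (-4 + 48) + 2*m = 44 + 2*m)
1/(√(M(-140, o) + 48001) - 75355) = 1/(√((44 + 2*180) + 48001) - 75355) = 1/(√((44 + 360) + 48001) - 75355) = 1/(√(404 + 48001) - 75355) = 1/(√48405 - 75355) = 1/(-75355 + √48405)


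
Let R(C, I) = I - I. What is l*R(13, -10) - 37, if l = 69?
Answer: -37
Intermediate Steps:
R(C, I) = 0
l*R(13, -10) - 37 = 69*0 - 37 = 0 - 37 = -37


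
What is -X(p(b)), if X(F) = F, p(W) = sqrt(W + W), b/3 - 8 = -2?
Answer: -6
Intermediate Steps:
b = 18 (b = 24 + 3*(-2) = 24 - 6 = 18)
p(W) = sqrt(2)*sqrt(W) (p(W) = sqrt(2*W) = sqrt(2)*sqrt(W))
-X(p(b)) = -sqrt(2)*sqrt(18) = -sqrt(2)*3*sqrt(2) = -1*6 = -6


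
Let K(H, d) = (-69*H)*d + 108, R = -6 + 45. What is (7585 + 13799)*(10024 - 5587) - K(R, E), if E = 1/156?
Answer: 379522869/4 ≈ 9.4881e+7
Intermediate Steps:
R = 39
E = 1/156 ≈ 0.0064103
K(H, d) = 108 - 69*H*d (K(H, d) = -69*H*d + 108 = 108 - 69*H*d)
(7585 + 13799)*(10024 - 5587) - K(R, E) = (7585 + 13799)*(10024 - 5587) - (108 - 69*39*1/156) = 21384*4437 - (108 - 69/4) = 94880808 - 1*363/4 = 94880808 - 363/4 = 379522869/4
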